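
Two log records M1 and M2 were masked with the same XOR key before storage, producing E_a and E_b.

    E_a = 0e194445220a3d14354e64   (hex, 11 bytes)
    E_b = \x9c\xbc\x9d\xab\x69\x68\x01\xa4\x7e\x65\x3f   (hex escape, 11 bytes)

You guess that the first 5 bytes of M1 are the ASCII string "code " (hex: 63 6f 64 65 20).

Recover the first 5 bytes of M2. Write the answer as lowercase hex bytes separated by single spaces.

f1 ca bd 8b 6b

First, E_a ⊕ E_b = (M1 ⊕ K) ⊕ (M2 ⊕ K) = M1 ⊕ M2, so the key drops out. Then M2 = (M1 ⊕ M2) ⊕ M1 over the first 5 bytes.
byte 0: (0e xor 9c) xor 63 = 92 xor 63 = f1
byte 1: (19 xor bc) xor 6f = a5 xor 6f = ca
byte 2: (44 xor 9d) xor 64 = d9 xor 64 = bd
byte 3: (45 xor ab) xor 65 = ee xor 65 = 8b
byte 4: (22 xor 69) xor 20 = 4b xor 20 = 6b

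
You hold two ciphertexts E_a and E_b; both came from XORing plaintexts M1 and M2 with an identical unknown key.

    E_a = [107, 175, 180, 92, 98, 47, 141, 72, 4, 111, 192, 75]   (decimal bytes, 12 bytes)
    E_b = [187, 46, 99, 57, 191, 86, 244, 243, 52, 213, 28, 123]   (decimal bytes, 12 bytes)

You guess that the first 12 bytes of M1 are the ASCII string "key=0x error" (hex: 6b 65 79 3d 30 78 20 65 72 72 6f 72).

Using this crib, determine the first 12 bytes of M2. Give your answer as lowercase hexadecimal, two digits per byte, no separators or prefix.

First, E_a ⊕ E_b = (M1 ⊕ K) ⊕ (M2 ⊕ K) = M1 ⊕ M2, so the key drops out. Then M2 = (M1 ⊕ M2) ⊕ M1 over the first 12 bytes.
byte 0: (6b ^ bb) ^ 6b = d0 ^ 6b = bb
byte 1: (af ^ 2e) ^ 65 = 81 ^ 65 = e4
byte 2: (b4 ^ 63) ^ 79 = d7 ^ 79 = ae
byte 3: (5c ^ 39) ^ 3d = 65 ^ 3d = 58
byte 4: (62 ^ bf) ^ 30 = dd ^ 30 = ed
byte 5: (2f ^ 56) ^ 78 = 79 ^ 78 = 01
byte 6: (8d ^ f4) ^ 20 = 79 ^ 20 = 59
byte 7: (48 ^ f3) ^ 65 = bb ^ 65 = de
byte 8: (04 ^ 34) ^ 72 = 30 ^ 72 = 42
byte 9: (6f ^ d5) ^ 72 = ba ^ 72 = c8
byte 10: (c0 ^ 1c) ^ 6f = dc ^ 6f = b3
byte 11: (4b ^ 7b) ^ 72 = 30 ^ 72 = 42

bbe4ae58ed0159de42c8b342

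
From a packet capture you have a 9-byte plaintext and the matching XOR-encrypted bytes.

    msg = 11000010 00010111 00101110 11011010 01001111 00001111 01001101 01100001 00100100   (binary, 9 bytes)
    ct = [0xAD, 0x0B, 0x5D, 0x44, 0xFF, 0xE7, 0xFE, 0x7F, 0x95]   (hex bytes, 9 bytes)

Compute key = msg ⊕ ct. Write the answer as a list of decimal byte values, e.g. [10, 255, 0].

[111, 28, 115, 158, 176, 232, 179, 30, 177]

Since ct = msg ⊕ key, XORing both sides with msg gives key = msg ⊕ ct.
byte 0: c2 ⊕ ad = 6f
byte 1: 17 ⊕ 0b = 1c
byte 2: 2e ⊕ 5d = 73
byte 3: da ⊕ 44 = 9e
byte 4: 4f ⊕ ff = b0
byte 5: 0f ⊕ e7 = e8
byte 6: 4d ⊕ fe = b3
byte 7: 61 ⊕ 7f = 1e
byte 8: 24 ⊕ 95 = b1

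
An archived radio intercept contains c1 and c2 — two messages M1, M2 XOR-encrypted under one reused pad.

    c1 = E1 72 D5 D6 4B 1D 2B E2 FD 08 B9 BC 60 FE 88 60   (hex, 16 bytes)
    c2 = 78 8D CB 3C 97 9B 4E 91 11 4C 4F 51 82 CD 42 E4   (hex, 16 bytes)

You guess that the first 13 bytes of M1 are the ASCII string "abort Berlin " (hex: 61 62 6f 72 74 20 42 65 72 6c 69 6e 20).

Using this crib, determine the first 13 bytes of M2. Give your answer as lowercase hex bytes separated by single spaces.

First, c1 ⊕ c2 = (M1 ⊕ K) ⊕ (M2 ⊕ K) = M1 ⊕ M2, so the key drops out. Then M2 = (M1 ⊕ M2) ⊕ M1 over the first 13 bytes.
byte 0: (e1 ^ 78) ^ 61 = 99 ^ 61 = f8
byte 1: (72 ^ 8d) ^ 62 = ff ^ 62 = 9d
byte 2: (d5 ^ cb) ^ 6f = 1e ^ 6f = 71
byte 3: (d6 ^ 3c) ^ 72 = ea ^ 72 = 98
byte 4: (4b ^ 97) ^ 74 = dc ^ 74 = a8
byte 5: (1d ^ 9b) ^ 20 = 86 ^ 20 = a6
byte 6: (2b ^ 4e) ^ 42 = 65 ^ 42 = 27
byte 7: (e2 ^ 91) ^ 65 = 73 ^ 65 = 16
byte 8: (fd ^ 11) ^ 72 = ec ^ 72 = 9e
byte 9: (08 ^ 4c) ^ 6c = 44 ^ 6c = 28
byte 10: (b9 ^ 4f) ^ 69 = f6 ^ 69 = 9f
byte 11: (bc ^ 51) ^ 6e = ed ^ 6e = 83
byte 12: (60 ^ 82) ^ 20 = e2 ^ 20 = c2

f8 9d 71 98 a8 a6 27 16 9e 28 9f 83 c2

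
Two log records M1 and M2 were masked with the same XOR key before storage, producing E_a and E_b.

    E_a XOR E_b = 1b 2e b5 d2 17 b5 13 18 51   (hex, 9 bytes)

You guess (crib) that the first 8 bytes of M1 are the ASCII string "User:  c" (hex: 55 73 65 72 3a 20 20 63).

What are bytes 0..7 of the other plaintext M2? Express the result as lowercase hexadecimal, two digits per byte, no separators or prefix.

Since E_a ⊕ E_b = M1 ⊕ M2, XORing with the guessed M1 bytes yields the corresponding M2 bytes: M2 = (E_a ⊕ E_b) ⊕ M1.
1b xor 55 = 4e
2e xor 73 = 5d
b5 xor 65 = d0
d2 xor 72 = a0
17 xor 3a = 2d
b5 xor 20 = 95
13 xor 20 = 33
18 xor 63 = 7b

4e5dd0a02d95337b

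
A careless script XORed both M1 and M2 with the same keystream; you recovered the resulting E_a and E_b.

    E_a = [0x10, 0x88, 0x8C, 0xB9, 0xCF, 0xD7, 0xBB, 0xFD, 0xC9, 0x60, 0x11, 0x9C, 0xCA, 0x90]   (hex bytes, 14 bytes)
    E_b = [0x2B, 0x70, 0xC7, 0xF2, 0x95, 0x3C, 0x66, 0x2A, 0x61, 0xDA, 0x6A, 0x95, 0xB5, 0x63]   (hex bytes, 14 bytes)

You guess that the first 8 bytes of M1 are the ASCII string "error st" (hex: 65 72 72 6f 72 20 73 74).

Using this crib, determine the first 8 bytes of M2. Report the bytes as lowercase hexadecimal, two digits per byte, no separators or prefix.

5e8a392428cbaea3

First, E_a ⊕ E_b = (M1 ⊕ K) ⊕ (M2 ⊕ K) = M1 ⊕ M2, so the key drops out. Then M2 = (M1 ⊕ M2) ⊕ M1 over the first 8 bytes.
byte 0: (10 ⊕ 2b) ⊕ 65 = 3b ⊕ 65 = 5e
byte 1: (88 ⊕ 70) ⊕ 72 = f8 ⊕ 72 = 8a
byte 2: (8c ⊕ c7) ⊕ 72 = 4b ⊕ 72 = 39
byte 3: (b9 ⊕ f2) ⊕ 6f = 4b ⊕ 6f = 24
byte 4: (cf ⊕ 95) ⊕ 72 = 5a ⊕ 72 = 28
byte 5: (d7 ⊕ 3c) ⊕ 20 = eb ⊕ 20 = cb
byte 6: (bb ⊕ 66) ⊕ 73 = dd ⊕ 73 = ae
byte 7: (fd ⊕ 2a) ⊕ 74 = d7 ⊕ 74 = a3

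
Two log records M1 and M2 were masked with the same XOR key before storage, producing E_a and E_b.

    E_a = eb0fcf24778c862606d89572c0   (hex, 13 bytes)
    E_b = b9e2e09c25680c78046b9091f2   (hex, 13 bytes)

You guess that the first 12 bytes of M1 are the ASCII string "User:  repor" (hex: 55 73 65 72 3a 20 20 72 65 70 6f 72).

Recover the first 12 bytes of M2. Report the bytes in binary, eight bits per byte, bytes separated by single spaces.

00000111 10011110 01001010 11001010 01101000 11000100 10101010 00101100 01100111 11000011 01101010 10010001

First, E_a ⊕ E_b = (M1 ⊕ K) ⊕ (M2 ⊕ K) = M1 ⊕ M2, so the key drops out. Then M2 = (M1 ⊕ M2) ⊕ M1 over the first 12 bytes.
byte 0: (eb ⊕ b9) ⊕ 55 = 52 ⊕ 55 = 07
byte 1: (0f ⊕ e2) ⊕ 73 = ed ⊕ 73 = 9e
byte 2: (cf ⊕ e0) ⊕ 65 = 2f ⊕ 65 = 4a
byte 3: (24 ⊕ 9c) ⊕ 72 = b8 ⊕ 72 = ca
byte 4: (77 ⊕ 25) ⊕ 3a = 52 ⊕ 3a = 68
byte 5: (8c ⊕ 68) ⊕ 20 = e4 ⊕ 20 = c4
byte 6: (86 ⊕ 0c) ⊕ 20 = 8a ⊕ 20 = aa
byte 7: (26 ⊕ 78) ⊕ 72 = 5e ⊕ 72 = 2c
byte 8: (06 ⊕ 04) ⊕ 65 = 02 ⊕ 65 = 67
byte 9: (d8 ⊕ 6b) ⊕ 70 = b3 ⊕ 70 = c3
byte 10: (95 ⊕ 90) ⊕ 6f = 05 ⊕ 6f = 6a
byte 11: (72 ⊕ 91) ⊕ 72 = e3 ⊕ 72 = 91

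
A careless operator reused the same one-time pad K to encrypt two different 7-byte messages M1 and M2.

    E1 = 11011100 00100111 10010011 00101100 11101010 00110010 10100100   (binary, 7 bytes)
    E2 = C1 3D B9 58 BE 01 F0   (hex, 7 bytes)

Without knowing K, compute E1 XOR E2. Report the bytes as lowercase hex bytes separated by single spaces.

E1 ⊕ E2 = (M1 ⊕ K) ⊕ (M2 ⊕ K) = M1 ⊕ M2 — the shared key cancels under XOR.
11011100 xor 11000001 = 00011101
00100111 xor 00111101 = 00011010
10010011 xor 10111001 = 00101010
00101100 xor 01011000 = 01110100
11101010 xor 10111110 = 01010100
00110010 xor 00000001 = 00110011
10100100 xor 11110000 = 01010100

1d 1a 2a 74 54 33 54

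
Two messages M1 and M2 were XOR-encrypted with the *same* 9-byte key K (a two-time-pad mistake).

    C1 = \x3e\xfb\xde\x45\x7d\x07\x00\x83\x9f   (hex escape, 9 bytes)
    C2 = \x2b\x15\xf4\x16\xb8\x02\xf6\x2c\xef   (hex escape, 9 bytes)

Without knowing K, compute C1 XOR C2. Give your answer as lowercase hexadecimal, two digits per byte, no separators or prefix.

C1 ⊕ C2 = (M1 ⊕ K) ⊕ (M2 ⊕ K) = M1 ⊕ M2 — the shared key cancels under XOR.
byte 0: 00111110 XOR 00101011 = 00010101
byte 1: 11111011 XOR 00010101 = 11101110
byte 2: 11011110 XOR 11110100 = 00101010
byte 3: 01000101 XOR 00010110 = 01010011
byte 4: 01111101 XOR 10111000 = 11000101
byte 5: 00000111 XOR 00000010 = 00000101
byte 6: 00000000 XOR 11110110 = 11110110
byte 7: 10000011 XOR 00101100 = 10101111
byte 8: 10011111 XOR 11101111 = 01110000

15ee2a53c505f6af70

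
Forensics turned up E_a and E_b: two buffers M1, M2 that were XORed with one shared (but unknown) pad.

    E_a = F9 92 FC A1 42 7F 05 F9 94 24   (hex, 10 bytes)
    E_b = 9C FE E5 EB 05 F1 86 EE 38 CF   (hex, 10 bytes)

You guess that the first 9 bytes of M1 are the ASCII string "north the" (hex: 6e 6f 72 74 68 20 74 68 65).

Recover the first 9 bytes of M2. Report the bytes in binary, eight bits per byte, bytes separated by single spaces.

First, E_a ⊕ E_b = (M1 ⊕ K) ⊕ (M2 ⊕ K) = M1 ⊕ M2, so the key drops out. Then M2 = (M1 ⊕ M2) ⊕ M1 over the first 9 bytes.
byte 0: (f9 ⊕ 9c) ⊕ 6e = 65 ⊕ 6e = 0b
byte 1: (92 ⊕ fe) ⊕ 6f = 6c ⊕ 6f = 03
byte 2: (fc ⊕ e5) ⊕ 72 = 19 ⊕ 72 = 6b
byte 3: (a1 ⊕ eb) ⊕ 74 = 4a ⊕ 74 = 3e
byte 4: (42 ⊕ 05) ⊕ 68 = 47 ⊕ 68 = 2f
byte 5: (7f ⊕ f1) ⊕ 20 = 8e ⊕ 20 = ae
byte 6: (05 ⊕ 86) ⊕ 74 = 83 ⊕ 74 = f7
byte 7: (f9 ⊕ ee) ⊕ 68 = 17 ⊕ 68 = 7f
byte 8: (94 ⊕ 38) ⊕ 65 = ac ⊕ 65 = c9

00001011 00000011 01101011 00111110 00101111 10101110 11110111 01111111 11001001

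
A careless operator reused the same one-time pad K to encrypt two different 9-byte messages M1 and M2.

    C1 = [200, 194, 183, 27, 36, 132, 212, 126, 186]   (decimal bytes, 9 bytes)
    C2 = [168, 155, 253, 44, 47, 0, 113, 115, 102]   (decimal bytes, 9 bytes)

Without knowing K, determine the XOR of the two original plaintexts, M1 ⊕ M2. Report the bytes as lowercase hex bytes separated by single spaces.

60 59 4a 37 0b 84 a5 0d dc

C1 ⊕ C2 = (M1 ⊕ K) ⊕ (M2 ⊕ K) = M1 ⊕ M2 — the shared key cancels under XOR.
c8 XOR a8 = 60
c2 XOR 9b = 59
b7 XOR fd = 4a
1b XOR 2c = 37
24 XOR 2f = 0b
84 XOR 00 = 84
d4 XOR 71 = a5
7e XOR 73 = 0d
ba XOR 66 = dc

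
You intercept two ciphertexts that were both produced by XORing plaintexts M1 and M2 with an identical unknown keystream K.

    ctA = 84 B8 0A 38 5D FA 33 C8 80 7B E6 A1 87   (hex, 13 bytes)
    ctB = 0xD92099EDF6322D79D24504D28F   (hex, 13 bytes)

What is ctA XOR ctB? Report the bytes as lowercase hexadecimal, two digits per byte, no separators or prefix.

5d9893d5abc81eb1523ee27308

ctA ⊕ ctB = (M1 ⊕ K) ⊕ (M2 ⊕ K) = M1 ⊕ M2 — the shared key cancels under XOR.
132 ⊕ 217 =  93
184 ⊕  32 = 152
 10 ⊕ 153 = 147
 56 ⊕ 237 = 213
 93 ⊕ 246 = 171
250 ⊕  50 = 200
 51 ⊕  45 =  30
200 ⊕ 121 = 177
128 ⊕ 210 =  82
123 ⊕  69 =  62
230 ⊕   4 = 226
161 ⊕ 210 = 115
135 ⊕ 143 =   8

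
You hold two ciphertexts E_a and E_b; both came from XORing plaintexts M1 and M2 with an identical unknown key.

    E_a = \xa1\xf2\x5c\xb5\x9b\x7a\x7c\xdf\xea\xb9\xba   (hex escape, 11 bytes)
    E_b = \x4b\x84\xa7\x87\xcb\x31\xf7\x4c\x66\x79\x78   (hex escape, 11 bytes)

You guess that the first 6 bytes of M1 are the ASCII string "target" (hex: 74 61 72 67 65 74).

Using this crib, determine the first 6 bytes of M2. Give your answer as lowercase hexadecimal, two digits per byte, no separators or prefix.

9e178955353f

First, E_a ⊕ E_b = (M1 ⊕ K) ⊕ (M2 ⊕ K) = M1 ⊕ M2, so the key drops out. Then M2 = (M1 ⊕ M2) ⊕ M1 over the first 6 bytes.
byte 0: (a1 XOR 4b) XOR 74 = ea XOR 74 = 9e
byte 1: (f2 XOR 84) XOR 61 = 76 XOR 61 = 17
byte 2: (5c XOR a7) XOR 72 = fb XOR 72 = 89
byte 3: (b5 XOR 87) XOR 67 = 32 XOR 67 = 55
byte 4: (9b XOR cb) XOR 65 = 50 XOR 65 = 35
byte 5: (7a XOR 31) XOR 74 = 4b XOR 74 = 3f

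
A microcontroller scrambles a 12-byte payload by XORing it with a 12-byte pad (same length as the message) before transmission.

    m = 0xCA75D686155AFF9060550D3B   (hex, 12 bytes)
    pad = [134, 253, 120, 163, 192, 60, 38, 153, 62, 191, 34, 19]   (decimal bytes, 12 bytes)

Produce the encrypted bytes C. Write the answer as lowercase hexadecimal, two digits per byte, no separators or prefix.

4c88ae25d566d9095eea2f28

XOR is its own inverse, so applying the key byte-wise gives the result directly.
11001010 ⊕ 10000110 = 01001100
01110101 ⊕ 11111101 = 10001000
11010110 ⊕ 01111000 = 10101110
10000110 ⊕ 10100011 = 00100101
00010101 ⊕ 11000000 = 11010101
01011010 ⊕ 00111100 = 01100110
11111111 ⊕ 00100110 = 11011001
10010000 ⊕ 10011001 = 00001001
01100000 ⊕ 00111110 = 01011110
01010101 ⊕ 10111111 = 11101010
00001101 ⊕ 00100010 = 00101111
00111011 ⊕ 00010011 = 00101000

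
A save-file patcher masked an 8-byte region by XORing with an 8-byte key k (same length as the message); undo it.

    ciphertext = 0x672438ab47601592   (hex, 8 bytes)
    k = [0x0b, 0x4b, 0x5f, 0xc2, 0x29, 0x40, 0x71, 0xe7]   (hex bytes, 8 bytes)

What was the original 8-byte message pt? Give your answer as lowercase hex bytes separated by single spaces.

6c 6f 67 69 6e 20 64 75

XOR is its own inverse, so applying the key byte-wise gives the result directly.
103 ^  11 = 108
 36 ^  75 = 111
 56 ^  95 = 103
171 ^ 194 = 105
 71 ^  41 = 110
 96 ^  64 =  32
 21 ^ 113 = 100
146 ^ 231 = 117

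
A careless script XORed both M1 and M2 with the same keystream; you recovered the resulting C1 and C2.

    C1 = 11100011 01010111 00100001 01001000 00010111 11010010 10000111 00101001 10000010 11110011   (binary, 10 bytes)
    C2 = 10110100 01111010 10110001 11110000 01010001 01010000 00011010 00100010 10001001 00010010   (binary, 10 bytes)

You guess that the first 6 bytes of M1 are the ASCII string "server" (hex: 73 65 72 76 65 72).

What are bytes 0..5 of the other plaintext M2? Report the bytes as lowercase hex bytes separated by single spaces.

First, C1 ⊕ C2 = (M1 ⊕ K) ⊕ (M2 ⊕ K) = M1 ⊕ M2, so the key drops out. Then M2 = (M1 ⊕ M2) ⊕ M1 over the first 6 bytes.
byte 0: (e3 ⊕ b4) ⊕ 73 = 57 ⊕ 73 = 24
byte 1: (57 ⊕ 7a) ⊕ 65 = 2d ⊕ 65 = 48
byte 2: (21 ⊕ b1) ⊕ 72 = 90 ⊕ 72 = e2
byte 3: (48 ⊕ f0) ⊕ 76 = b8 ⊕ 76 = ce
byte 4: (17 ⊕ 51) ⊕ 65 = 46 ⊕ 65 = 23
byte 5: (d2 ⊕ 50) ⊕ 72 = 82 ⊕ 72 = f0

24 48 e2 ce 23 f0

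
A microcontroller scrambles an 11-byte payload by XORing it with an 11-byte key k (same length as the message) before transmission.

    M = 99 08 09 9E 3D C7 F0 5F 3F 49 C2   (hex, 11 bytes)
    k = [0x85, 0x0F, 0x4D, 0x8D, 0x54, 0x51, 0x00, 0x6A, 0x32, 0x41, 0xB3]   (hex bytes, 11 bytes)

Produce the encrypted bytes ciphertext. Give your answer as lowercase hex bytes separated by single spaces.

byte 0: 10011001 ^ 10000101 = 00011100
byte 1: 00001000 ^ 00001111 = 00000111
byte 2: 00001001 ^ 01001101 = 01000100
byte 3: 10011110 ^ 10001101 = 00010011
byte 4: 00111101 ^ 01010100 = 01101001
byte 5: 11000111 ^ 01010001 = 10010110
byte 6: 11110000 ^ 00000000 = 11110000
byte 7: 01011111 ^ 01101010 = 00110101
byte 8: 00111111 ^ 00110010 = 00001101
byte 9: 01001001 ^ 01000001 = 00001000
byte 10: 11000010 ^ 10110011 = 01110001

1c 07 44 13 69 96 f0 35 0d 08 71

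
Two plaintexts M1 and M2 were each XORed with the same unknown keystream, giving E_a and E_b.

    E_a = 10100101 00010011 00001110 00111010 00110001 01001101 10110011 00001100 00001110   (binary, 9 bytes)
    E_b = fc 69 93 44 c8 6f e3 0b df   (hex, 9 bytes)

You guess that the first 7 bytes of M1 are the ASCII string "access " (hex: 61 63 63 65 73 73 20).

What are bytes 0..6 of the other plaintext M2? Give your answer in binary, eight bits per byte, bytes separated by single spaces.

First, E_a ⊕ E_b = (M1 ⊕ K) ⊕ (M2 ⊕ K) = M1 ⊕ M2, so the key drops out. Then M2 = (M1 ⊕ M2) ⊕ M1 over the first 7 bytes.
byte 0: (a5 ^ fc) ^ 61 = 59 ^ 61 = 38
byte 1: (13 ^ 69) ^ 63 = 7a ^ 63 = 19
byte 2: (0e ^ 93) ^ 63 = 9d ^ 63 = fe
byte 3: (3a ^ 44) ^ 65 = 7e ^ 65 = 1b
byte 4: (31 ^ c8) ^ 73 = f9 ^ 73 = 8a
byte 5: (4d ^ 6f) ^ 73 = 22 ^ 73 = 51
byte 6: (b3 ^ e3) ^ 20 = 50 ^ 20 = 70

00111000 00011001 11111110 00011011 10001010 01010001 01110000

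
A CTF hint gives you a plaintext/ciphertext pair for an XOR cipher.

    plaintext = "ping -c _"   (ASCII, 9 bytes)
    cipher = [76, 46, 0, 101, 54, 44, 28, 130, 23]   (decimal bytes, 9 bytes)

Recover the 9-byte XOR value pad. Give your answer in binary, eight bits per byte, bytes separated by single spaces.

00111100 01000111 01101110 00000010 00010110 00000001 01111111 10100010 01001000

Since cipher = plaintext ⊕ pad, XORing both sides with plaintext gives pad = plaintext ⊕ cipher.
byte 0: 70 XOR 4c = 3c
byte 1: 69 XOR 2e = 47
byte 2: 6e XOR 00 = 6e
byte 3: 67 XOR 65 = 02
byte 4: 20 XOR 36 = 16
byte 5: 2d XOR 2c = 01
byte 6: 63 XOR 1c = 7f
byte 7: 20 XOR 82 = a2
byte 8: 5f XOR 17 = 48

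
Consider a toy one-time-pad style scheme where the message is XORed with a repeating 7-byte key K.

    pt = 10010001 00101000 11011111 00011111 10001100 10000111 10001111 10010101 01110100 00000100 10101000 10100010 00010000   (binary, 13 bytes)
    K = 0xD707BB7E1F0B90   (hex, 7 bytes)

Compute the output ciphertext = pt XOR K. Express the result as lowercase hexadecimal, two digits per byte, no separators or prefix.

462f6461938c1f4273bfd6bd1b

The 7-byte key repeats, so the effective keystream is d7 07 bb 7e 1f 0b 90 d7 07 bb 7e 1f 0b.
byte 0: 91 xor d7 = 46
byte 1: 28 xor 07 = 2f
byte 2: df xor bb = 64
byte 3: 1f xor 7e = 61
byte 4: 8c xor 1f = 93
byte 5: 87 xor 0b = 8c
byte 6: 8f xor 90 = 1f
byte 7: 95 xor d7 = 42
byte 8: 74 xor 07 = 73
byte 9: 04 xor bb = bf
byte 10: a8 xor 7e = d6
byte 11: a2 xor 1f = bd
byte 12: 10 xor 0b = 1b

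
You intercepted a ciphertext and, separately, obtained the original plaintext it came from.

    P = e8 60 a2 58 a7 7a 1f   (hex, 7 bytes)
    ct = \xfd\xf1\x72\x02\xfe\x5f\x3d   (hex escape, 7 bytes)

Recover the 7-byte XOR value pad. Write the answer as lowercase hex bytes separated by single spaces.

15 91 d0 5a 59 25 22

Since ct = P ⊕ pad, XORing both sides with P gives pad = P ⊕ ct.
11101000 XOR 11111101 = 00010101
01100000 XOR 11110001 = 10010001
10100010 XOR 01110010 = 11010000
01011000 XOR 00000010 = 01011010
10100111 XOR 11111110 = 01011001
01111010 XOR 01011111 = 00100101
00011111 XOR 00111101 = 00100010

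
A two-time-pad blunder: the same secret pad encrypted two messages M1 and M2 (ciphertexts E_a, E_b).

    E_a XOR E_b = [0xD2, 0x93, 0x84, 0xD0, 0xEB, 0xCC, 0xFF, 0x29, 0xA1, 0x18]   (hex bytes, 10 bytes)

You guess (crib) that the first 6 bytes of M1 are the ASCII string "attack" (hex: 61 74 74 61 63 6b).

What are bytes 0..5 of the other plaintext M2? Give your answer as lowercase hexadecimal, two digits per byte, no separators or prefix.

Since E_a ⊕ E_b = M1 ⊕ M2, XORing with the guessed M1 bytes yields the corresponding M2 bytes: M2 = (E_a ⊕ E_b) ⊕ M1.
byte 0: d2 xor 61 = b3
byte 1: 93 xor 74 = e7
byte 2: 84 xor 74 = f0
byte 3: d0 xor 61 = b1
byte 4: eb xor 63 = 88
byte 5: cc xor 6b = a7

b3e7f0b188a7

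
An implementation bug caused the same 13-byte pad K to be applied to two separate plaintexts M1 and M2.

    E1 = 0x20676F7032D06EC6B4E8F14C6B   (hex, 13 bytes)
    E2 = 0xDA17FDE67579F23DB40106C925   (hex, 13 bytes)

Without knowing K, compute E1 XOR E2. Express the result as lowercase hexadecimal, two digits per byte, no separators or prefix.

E1 ⊕ E2 = (M1 ⊕ K) ⊕ (M2 ⊕ K) = M1 ⊕ M2 — the shared key cancels under XOR.
00100000 ⊕ 11011010 = 11111010
01100111 ⊕ 00010111 = 01110000
01101111 ⊕ 11111101 = 10010010
01110000 ⊕ 11100110 = 10010110
00110010 ⊕ 01110101 = 01000111
11010000 ⊕ 01111001 = 10101001
01101110 ⊕ 11110010 = 10011100
11000110 ⊕ 00111101 = 11111011
10110100 ⊕ 10110100 = 00000000
11101000 ⊕ 00000001 = 11101001
11110001 ⊕ 00000110 = 11110111
01001100 ⊕ 11001001 = 10000101
01101011 ⊕ 00100101 = 01001110

fa70929647a99cfb00e9f7854e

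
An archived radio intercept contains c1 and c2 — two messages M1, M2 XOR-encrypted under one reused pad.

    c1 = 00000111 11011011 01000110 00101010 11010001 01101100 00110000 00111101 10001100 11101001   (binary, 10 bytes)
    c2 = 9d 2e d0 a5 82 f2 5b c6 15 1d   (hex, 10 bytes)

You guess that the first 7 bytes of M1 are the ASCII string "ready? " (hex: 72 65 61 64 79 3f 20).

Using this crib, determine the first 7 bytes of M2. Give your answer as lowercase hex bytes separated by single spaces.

First, c1 ⊕ c2 = (M1 ⊕ K) ⊕ (M2 ⊕ K) = M1 ⊕ M2, so the key drops out. Then M2 = (M1 ⊕ M2) ⊕ M1 over the first 7 bytes.
byte 0: (07 ^ 9d) ^ 72 = 9a ^ 72 = e8
byte 1: (db ^ 2e) ^ 65 = f5 ^ 65 = 90
byte 2: (46 ^ d0) ^ 61 = 96 ^ 61 = f7
byte 3: (2a ^ a5) ^ 64 = 8f ^ 64 = eb
byte 4: (d1 ^ 82) ^ 79 = 53 ^ 79 = 2a
byte 5: (6c ^ f2) ^ 3f = 9e ^ 3f = a1
byte 6: (30 ^ 5b) ^ 20 = 6b ^ 20 = 4b

e8 90 f7 eb 2a a1 4b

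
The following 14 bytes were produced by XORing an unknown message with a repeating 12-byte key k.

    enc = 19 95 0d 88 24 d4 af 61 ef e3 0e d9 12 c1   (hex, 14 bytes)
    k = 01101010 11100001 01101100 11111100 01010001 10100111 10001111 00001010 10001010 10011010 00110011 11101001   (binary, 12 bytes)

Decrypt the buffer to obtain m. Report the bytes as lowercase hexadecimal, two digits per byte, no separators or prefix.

737461747573206b65793d307820

The 12-byte key repeats, so the effective keystream is 6a e1 6c fc 51 a7 8f 0a 8a 9a 33 e9 6a e1.
byte 0: 00011001 ⊕ 01101010 = 01110011
byte 1: 10010101 ⊕ 11100001 = 01110100
byte 2: 00001101 ⊕ 01101100 = 01100001
byte 3: 10001000 ⊕ 11111100 = 01110100
byte 4: 00100100 ⊕ 01010001 = 01110101
byte 5: 11010100 ⊕ 10100111 = 01110011
byte 6: 10101111 ⊕ 10001111 = 00100000
byte 7: 01100001 ⊕ 00001010 = 01101011
byte 8: 11101111 ⊕ 10001010 = 01100101
byte 9: 11100011 ⊕ 10011010 = 01111001
byte 10: 00001110 ⊕ 00110011 = 00111101
byte 11: 11011001 ⊕ 11101001 = 00110000
byte 12: 00010010 ⊕ 01101010 = 01111000
byte 13: 11000001 ⊕ 11100001 = 00100000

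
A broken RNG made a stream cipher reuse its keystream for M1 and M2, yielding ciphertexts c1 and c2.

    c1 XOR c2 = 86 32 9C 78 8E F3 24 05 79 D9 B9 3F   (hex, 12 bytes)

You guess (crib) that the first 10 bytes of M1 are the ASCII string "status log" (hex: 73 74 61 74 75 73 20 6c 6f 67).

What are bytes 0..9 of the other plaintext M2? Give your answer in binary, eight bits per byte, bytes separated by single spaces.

11110101 01000110 11111101 00001100 11111011 10000000 00000100 01101001 00010110 10111110

Since c1 ⊕ c2 = M1 ⊕ M2, XORing with the guessed M1 bytes yields the corresponding M2 bytes: M2 = (c1 ⊕ c2) ⊕ M1.
86 XOR 73 = f5
32 XOR 74 = 46
9c XOR 61 = fd
78 XOR 74 = 0c
8e XOR 75 = fb
f3 XOR 73 = 80
24 XOR 20 = 04
05 XOR 6c = 69
79 XOR 6f = 16
d9 XOR 67 = be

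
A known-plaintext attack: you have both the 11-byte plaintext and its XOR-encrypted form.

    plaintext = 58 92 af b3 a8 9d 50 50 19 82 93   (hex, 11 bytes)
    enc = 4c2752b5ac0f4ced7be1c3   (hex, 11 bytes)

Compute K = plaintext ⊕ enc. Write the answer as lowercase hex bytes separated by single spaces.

14 b5 fd 06 04 92 1c bd 62 63 50

Since enc = plaintext ⊕ K, XORing both sides with plaintext gives K = plaintext ⊕ enc.
byte 0: 01011000 ^ 01001100 = 00010100
byte 1: 10010010 ^ 00100111 = 10110101
byte 2: 10101111 ^ 01010010 = 11111101
byte 3: 10110011 ^ 10110101 = 00000110
byte 4: 10101000 ^ 10101100 = 00000100
byte 5: 10011101 ^ 00001111 = 10010010
byte 6: 01010000 ^ 01001100 = 00011100
byte 7: 01010000 ^ 11101101 = 10111101
byte 8: 00011001 ^ 01111011 = 01100010
byte 9: 10000010 ^ 11100001 = 01100011
byte 10: 10010011 ^ 11000011 = 01010000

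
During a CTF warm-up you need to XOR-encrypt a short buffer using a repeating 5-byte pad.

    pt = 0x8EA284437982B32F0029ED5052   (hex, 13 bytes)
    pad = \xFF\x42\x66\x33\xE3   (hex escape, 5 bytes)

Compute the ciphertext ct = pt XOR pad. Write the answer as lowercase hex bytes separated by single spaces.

71 e0 e2 70 9a 7d f1 49 33 ca 12 12 34

The 5-byte key repeats, so the effective keystream is ff 42 66 33 e3 ff 42 66 33 e3 ff 42 66.
byte 0: 8e ^ ff = 71
byte 1: a2 ^ 42 = e0
byte 2: 84 ^ 66 = e2
byte 3: 43 ^ 33 = 70
byte 4: 79 ^ e3 = 9a
byte 5: 82 ^ ff = 7d
byte 6: b3 ^ 42 = f1
byte 7: 2f ^ 66 = 49
byte 8: 00 ^ 33 = 33
byte 9: 29 ^ e3 = ca
byte 10: ed ^ ff = 12
byte 11: 50 ^ 42 = 12
byte 12: 52 ^ 66 = 34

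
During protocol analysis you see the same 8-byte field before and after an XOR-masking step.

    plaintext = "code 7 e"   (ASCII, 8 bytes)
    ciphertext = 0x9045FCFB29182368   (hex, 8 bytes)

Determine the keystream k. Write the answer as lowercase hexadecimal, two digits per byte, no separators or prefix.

f32a989e092f030d

Since ciphertext = plaintext ⊕ k, XORing both sides with plaintext gives k = plaintext ⊕ ciphertext.
01100011 ⊕ 10010000 = 11110011
01101111 ⊕ 01000101 = 00101010
01100100 ⊕ 11111100 = 10011000
01100101 ⊕ 11111011 = 10011110
00100000 ⊕ 00101001 = 00001001
00110111 ⊕ 00011000 = 00101111
00100000 ⊕ 00100011 = 00000011
01100101 ⊕ 01101000 = 00001101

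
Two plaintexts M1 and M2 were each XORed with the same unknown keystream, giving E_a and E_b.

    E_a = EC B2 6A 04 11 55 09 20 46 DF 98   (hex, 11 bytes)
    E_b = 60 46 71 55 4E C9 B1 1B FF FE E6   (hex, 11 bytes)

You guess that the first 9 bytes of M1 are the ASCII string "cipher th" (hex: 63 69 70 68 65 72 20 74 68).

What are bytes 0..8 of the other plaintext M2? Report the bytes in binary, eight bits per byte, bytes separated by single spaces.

First, E_a ⊕ E_b = (M1 ⊕ K) ⊕ (M2 ⊕ K) = M1 ⊕ M2, so the key drops out. Then M2 = (M1 ⊕ M2) ⊕ M1 over the first 9 bytes.
byte 0: (ec ^ 60) ^ 63 = 8c ^ 63 = ef
byte 1: (b2 ^ 46) ^ 69 = f4 ^ 69 = 9d
byte 2: (6a ^ 71) ^ 70 = 1b ^ 70 = 6b
byte 3: (04 ^ 55) ^ 68 = 51 ^ 68 = 39
byte 4: (11 ^ 4e) ^ 65 = 5f ^ 65 = 3a
byte 5: (55 ^ c9) ^ 72 = 9c ^ 72 = ee
byte 6: (09 ^ b1) ^ 20 = b8 ^ 20 = 98
byte 7: (20 ^ 1b) ^ 74 = 3b ^ 74 = 4f
byte 8: (46 ^ ff) ^ 68 = b9 ^ 68 = d1

11101111 10011101 01101011 00111001 00111010 11101110 10011000 01001111 11010001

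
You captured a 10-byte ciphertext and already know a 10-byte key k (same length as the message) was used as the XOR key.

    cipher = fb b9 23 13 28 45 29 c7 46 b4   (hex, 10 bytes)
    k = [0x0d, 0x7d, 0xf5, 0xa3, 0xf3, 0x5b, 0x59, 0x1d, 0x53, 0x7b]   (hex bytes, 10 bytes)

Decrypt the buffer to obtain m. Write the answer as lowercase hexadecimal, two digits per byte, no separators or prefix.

f6c4d6b0db1e70da15cf

XOR is its own inverse, so applying the key byte-wise gives the result directly.
byte 0: 251 XOR  13 = 246
byte 1: 185 XOR 125 = 196
byte 2:  35 XOR 245 = 214
byte 3:  19 XOR 163 = 176
byte 4:  40 XOR 243 = 219
byte 5:  69 XOR  91 =  30
byte 6:  41 XOR  89 = 112
byte 7: 199 XOR  29 = 218
byte 8:  70 XOR  83 =  21
byte 9: 180 XOR 123 = 207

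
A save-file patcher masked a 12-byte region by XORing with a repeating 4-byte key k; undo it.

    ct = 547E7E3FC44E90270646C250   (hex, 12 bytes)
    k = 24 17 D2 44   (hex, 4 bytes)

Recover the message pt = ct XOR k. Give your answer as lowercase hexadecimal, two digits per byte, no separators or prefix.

7069ac7be059426322511014

The 4-byte key repeats, so the effective keystream is 24 17 d2 44 24 17 d2 44 24 17 d2 44.
byte 0: 54 ⊕ 24 = 70
byte 1: 7e ⊕ 17 = 69
byte 2: 7e ⊕ d2 = ac
byte 3: 3f ⊕ 44 = 7b
byte 4: c4 ⊕ 24 = e0
byte 5: 4e ⊕ 17 = 59
byte 6: 90 ⊕ d2 = 42
byte 7: 27 ⊕ 44 = 63
byte 8: 06 ⊕ 24 = 22
byte 9: 46 ⊕ 17 = 51
byte 10: c2 ⊕ d2 = 10
byte 11: 50 ⊕ 44 = 14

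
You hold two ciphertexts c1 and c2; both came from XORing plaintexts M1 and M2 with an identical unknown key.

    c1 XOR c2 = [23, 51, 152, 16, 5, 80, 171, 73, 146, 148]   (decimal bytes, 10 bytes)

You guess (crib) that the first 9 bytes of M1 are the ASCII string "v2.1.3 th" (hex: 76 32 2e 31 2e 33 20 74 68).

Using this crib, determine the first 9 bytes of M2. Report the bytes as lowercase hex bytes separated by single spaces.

61 01 b6 21 2b 63 8b 3d fa

Since c1 ⊕ c2 = M1 ⊕ M2, XORing with the guessed M1 bytes yields the corresponding M2 bytes: M2 = (c1 ⊕ c2) ⊕ M1.
 23 ⊕ 118 =  97
 51 ⊕  50 =   1
152 ⊕  46 = 182
 16 ⊕  49 =  33
  5 ⊕  46 =  43
 80 ⊕  51 =  99
171 ⊕  32 = 139
 73 ⊕ 116 =  61
146 ⊕ 104 = 250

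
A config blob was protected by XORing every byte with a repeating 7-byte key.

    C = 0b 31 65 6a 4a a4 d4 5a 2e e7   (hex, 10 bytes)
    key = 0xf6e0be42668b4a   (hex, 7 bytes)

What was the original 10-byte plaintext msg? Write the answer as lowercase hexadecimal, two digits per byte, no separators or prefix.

The 7-byte key repeats, so the effective keystream is f6 e0 be 42 66 8b 4a f6 e0 be.
byte 0:  11 ^ 246 = 253
byte 1:  49 ^ 224 = 209
byte 2: 101 ^ 190 = 219
byte 3: 106 ^  66 =  40
byte 4:  74 ^ 102 =  44
byte 5: 164 ^ 139 =  47
byte 6: 212 ^  74 = 158
byte 7:  90 ^ 246 = 172
byte 8:  46 ^ 224 = 206
byte 9: 231 ^ 190 =  89

fdd1db282c2f9eacce59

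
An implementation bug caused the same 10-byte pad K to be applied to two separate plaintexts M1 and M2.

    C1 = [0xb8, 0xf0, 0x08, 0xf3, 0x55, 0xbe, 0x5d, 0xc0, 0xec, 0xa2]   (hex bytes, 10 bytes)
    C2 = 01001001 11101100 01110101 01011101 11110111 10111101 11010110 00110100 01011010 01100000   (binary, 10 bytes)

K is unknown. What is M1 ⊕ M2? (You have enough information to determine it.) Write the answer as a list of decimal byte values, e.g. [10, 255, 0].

C1 ⊕ C2 = (M1 ⊕ K) ⊕ (M2 ⊕ K) = M1 ⊕ M2 — the shared key cancels under XOR.
byte 0: b8 ⊕ 49 = f1
byte 1: f0 ⊕ ec = 1c
byte 2: 08 ⊕ 75 = 7d
byte 3: f3 ⊕ 5d = ae
byte 4: 55 ⊕ f7 = a2
byte 5: be ⊕ bd = 03
byte 6: 5d ⊕ d6 = 8b
byte 7: c0 ⊕ 34 = f4
byte 8: ec ⊕ 5a = b6
byte 9: a2 ⊕ 60 = c2

[241, 28, 125, 174, 162, 3, 139, 244, 182, 194]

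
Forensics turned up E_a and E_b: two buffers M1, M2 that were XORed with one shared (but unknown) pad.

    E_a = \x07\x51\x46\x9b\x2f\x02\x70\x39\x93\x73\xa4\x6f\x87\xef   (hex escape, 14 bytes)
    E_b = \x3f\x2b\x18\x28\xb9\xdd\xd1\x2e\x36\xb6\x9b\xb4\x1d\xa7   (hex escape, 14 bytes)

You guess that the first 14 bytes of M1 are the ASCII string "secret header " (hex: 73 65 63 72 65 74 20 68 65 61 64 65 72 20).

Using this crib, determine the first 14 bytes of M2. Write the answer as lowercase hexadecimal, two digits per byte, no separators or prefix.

4b1f3dc1f3ab817fc0a45bbee868

First, E_a ⊕ E_b = (M1 ⊕ K) ⊕ (M2 ⊕ K) = M1 ⊕ M2, so the key drops out. Then M2 = (M1 ⊕ M2) ⊕ M1 over the first 14 bytes.
byte 0: (07 ^ 3f) ^ 73 = 38 ^ 73 = 4b
byte 1: (51 ^ 2b) ^ 65 = 7a ^ 65 = 1f
byte 2: (46 ^ 18) ^ 63 = 5e ^ 63 = 3d
byte 3: (9b ^ 28) ^ 72 = b3 ^ 72 = c1
byte 4: (2f ^ b9) ^ 65 = 96 ^ 65 = f3
byte 5: (02 ^ dd) ^ 74 = df ^ 74 = ab
byte 6: (70 ^ d1) ^ 20 = a1 ^ 20 = 81
byte 7: (39 ^ 2e) ^ 68 = 17 ^ 68 = 7f
byte 8: (93 ^ 36) ^ 65 = a5 ^ 65 = c0
byte 9: (73 ^ b6) ^ 61 = c5 ^ 61 = a4
byte 10: (a4 ^ 9b) ^ 64 = 3f ^ 64 = 5b
byte 11: (6f ^ b4) ^ 65 = db ^ 65 = be
byte 12: (87 ^ 1d) ^ 72 = 9a ^ 72 = e8
byte 13: (ef ^ a7) ^ 20 = 48 ^ 20 = 68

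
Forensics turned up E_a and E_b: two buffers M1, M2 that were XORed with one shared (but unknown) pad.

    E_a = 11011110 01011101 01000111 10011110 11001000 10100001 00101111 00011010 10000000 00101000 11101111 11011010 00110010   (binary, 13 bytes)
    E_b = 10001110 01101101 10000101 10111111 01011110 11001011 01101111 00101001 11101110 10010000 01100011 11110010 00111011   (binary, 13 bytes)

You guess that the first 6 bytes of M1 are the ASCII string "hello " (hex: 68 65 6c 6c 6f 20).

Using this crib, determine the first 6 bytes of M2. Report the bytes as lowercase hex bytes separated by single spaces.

38 55 ae 4d f9 4a

First, E_a ⊕ E_b = (M1 ⊕ K) ⊕ (M2 ⊕ K) = M1 ⊕ M2, so the key drops out. Then M2 = (M1 ⊕ M2) ⊕ M1 over the first 6 bytes.
byte 0: (de xor 8e) xor 68 = 50 xor 68 = 38
byte 1: (5d xor 6d) xor 65 = 30 xor 65 = 55
byte 2: (47 xor 85) xor 6c = c2 xor 6c = ae
byte 3: (9e xor bf) xor 6c = 21 xor 6c = 4d
byte 4: (c8 xor 5e) xor 6f = 96 xor 6f = f9
byte 5: (a1 xor cb) xor 20 = 6a xor 20 = 4a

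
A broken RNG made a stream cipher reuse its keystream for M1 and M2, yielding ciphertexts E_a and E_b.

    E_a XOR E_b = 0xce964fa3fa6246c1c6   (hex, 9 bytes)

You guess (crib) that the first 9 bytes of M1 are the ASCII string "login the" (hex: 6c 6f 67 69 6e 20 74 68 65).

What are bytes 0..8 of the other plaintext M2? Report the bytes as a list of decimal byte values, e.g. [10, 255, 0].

[162, 249, 40, 202, 148, 66, 50, 169, 163]

Since E_a ⊕ E_b = M1 ⊕ M2, XORing with the guessed M1 bytes yields the corresponding M2 bytes: M2 = (E_a ⊕ E_b) ⊕ M1.
byte 0: ce xor 6c = a2
byte 1: 96 xor 6f = f9
byte 2: 4f xor 67 = 28
byte 3: a3 xor 69 = ca
byte 4: fa xor 6e = 94
byte 5: 62 xor 20 = 42
byte 6: 46 xor 74 = 32
byte 7: c1 xor 68 = a9
byte 8: c6 xor 65 = a3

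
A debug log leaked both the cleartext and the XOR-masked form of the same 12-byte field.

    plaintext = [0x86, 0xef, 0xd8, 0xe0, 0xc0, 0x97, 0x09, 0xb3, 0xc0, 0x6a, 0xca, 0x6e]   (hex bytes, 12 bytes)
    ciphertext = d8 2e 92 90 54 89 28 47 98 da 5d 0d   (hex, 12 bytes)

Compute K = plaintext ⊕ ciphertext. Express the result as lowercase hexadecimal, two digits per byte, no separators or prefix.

Since ciphertext = plaintext ⊕ K, XORing both sides with plaintext gives K = plaintext ⊕ ciphertext.
86 xor d8 = 5e
ef xor 2e = c1
d8 xor 92 = 4a
e0 xor 90 = 70
c0 xor 54 = 94
97 xor 89 = 1e
09 xor 28 = 21
b3 xor 47 = f4
c0 xor 98 = 58
6a xor da = b0
ca xor 5d = 97
6e xor 0d = 63

5ec14a70941e21f458b09763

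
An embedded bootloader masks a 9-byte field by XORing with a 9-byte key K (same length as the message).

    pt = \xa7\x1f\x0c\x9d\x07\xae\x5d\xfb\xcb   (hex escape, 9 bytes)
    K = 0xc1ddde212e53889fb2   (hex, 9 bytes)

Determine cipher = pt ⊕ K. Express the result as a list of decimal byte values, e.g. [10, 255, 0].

[102, 194, 210, 188, 41, 253, 213, 100, 121]

XOR is its own inverse, so applying the key byte-wise gives the result directly.
byte 0: a7 xor c1 = 66
byte 1: 1f xor dd = c2
byte 2: 0c xor de = d2
byte 3: 9d xor 21 = bc
byte 4: 07 xor 2e = 29
byte 5: ae xor 53 = fd
byte 6: 5d xor 88 = d5
byte 7: fb xor 9f = 64
byte 8: cb xor b2 = 79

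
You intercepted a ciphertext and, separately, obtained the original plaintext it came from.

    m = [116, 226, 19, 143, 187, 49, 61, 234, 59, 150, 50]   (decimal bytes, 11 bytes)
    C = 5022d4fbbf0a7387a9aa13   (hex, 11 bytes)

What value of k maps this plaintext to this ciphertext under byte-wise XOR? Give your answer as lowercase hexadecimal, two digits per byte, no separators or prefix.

Since C = m ⊕ k, XORing both sides with m gives k = m ⊕ C.
74 XOR 50 = 24
e2 XOR 22 = c0
13 XOR d4 = c7
8f XOR fb = 74
bb XOR bf = 04
31 XOR 0a = 3b
3d XOR 73 = 4e
ea XOR 87 = 6d
3b XOR a9 = 92
96 XOR aa = 3c
32 XOR 13 = 21

24c0c774043b4e6d923c21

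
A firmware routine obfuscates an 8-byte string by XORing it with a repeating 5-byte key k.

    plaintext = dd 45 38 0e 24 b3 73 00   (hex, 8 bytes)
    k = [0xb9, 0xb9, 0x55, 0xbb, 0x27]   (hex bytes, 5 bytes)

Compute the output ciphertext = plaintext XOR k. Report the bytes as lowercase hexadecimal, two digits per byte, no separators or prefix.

64fc6db5030aca55

The 5-byte key repeats, so the effective keystream is b9 b9 55 bb 27 b9 b9 55.
byte 0: dd xor b9 = 64
byte 1: 45 xor b9 = fc
byte 2: 38 xor 55 = 6d
byte 3: 0e xor bb = b5
byte 4: 24 xor 27 = 03
byte 5: b3 xor b9 = 0a
byte 6: 73 xor b9 = ca
byte 7: 00 xor 55 = 55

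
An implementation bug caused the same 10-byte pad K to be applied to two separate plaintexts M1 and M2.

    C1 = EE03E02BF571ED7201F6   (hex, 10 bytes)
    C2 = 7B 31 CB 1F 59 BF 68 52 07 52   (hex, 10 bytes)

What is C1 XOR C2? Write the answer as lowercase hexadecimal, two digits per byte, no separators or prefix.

C1 ⊕ C2 = (M1 ⊕ K) ⊕ (M2 ⊕ K) = M1 ⊕ M2 — the shared key cancels under XOR.
ee ^ 7b = 95
03 ^ 31 = 32
e0 ^ cb = 2b
2b ^ 1f = 34
f5 ^ 59 = ac
71 ^ bf = ce
ed ^ 68 = 85
72 ^ 52 = 20
01 ^ 07 = 06
f6 ^ 52 = a4

95322b34acce852006a4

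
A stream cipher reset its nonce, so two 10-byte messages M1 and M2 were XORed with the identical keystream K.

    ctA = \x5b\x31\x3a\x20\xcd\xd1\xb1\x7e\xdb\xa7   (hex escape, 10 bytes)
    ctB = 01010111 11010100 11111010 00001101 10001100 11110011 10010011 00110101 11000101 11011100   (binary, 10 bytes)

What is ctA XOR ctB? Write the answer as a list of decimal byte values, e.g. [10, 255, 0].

ctA ⊕ ctB = (M1 ⊕ K) ⊕ (M2 ⊕ K) = M1 ⊕ M2 — the shared key cancels under XOR.
byte 0: 5b xor 57 = 0c
byte 1: 31 xor d4 = e5
byte 2: 3a xor fa = c0
byte 3: 20 xor 0d = 2d
byte 4: cd xor 8c = 41
byte 5: d1 xor f3 = 22
byte 6: b1 xor 93 = 22
byte 7: 7e xor 35 = 4b
byte 8: db xor c5 = 1e
byte 9: a7 xor dc = 7b

[12, 229, 192, 45, 65, 34, 34, 75, 30, 123]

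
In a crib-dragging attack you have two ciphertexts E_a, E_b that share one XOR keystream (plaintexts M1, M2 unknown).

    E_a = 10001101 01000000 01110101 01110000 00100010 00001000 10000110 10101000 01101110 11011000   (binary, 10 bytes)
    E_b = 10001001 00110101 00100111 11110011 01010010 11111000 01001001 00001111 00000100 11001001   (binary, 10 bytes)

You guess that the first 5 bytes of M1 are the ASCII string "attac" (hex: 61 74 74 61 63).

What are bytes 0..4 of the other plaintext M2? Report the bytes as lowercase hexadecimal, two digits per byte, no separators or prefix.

650126e213

First, E_a ⊕ E_b = (M1 ⊕ K) ⊕ (M2 ⊕ K) = M1 ⊕ M2, so the key drops out. Then M2 = (M1 ⊕ M2) ⊕ M1 over the first 5 bytes.
byte 0: (8d ⊕ 89) ⊕ 61 = 04 ⊕ 61 = 65
byte 1: (40 ⊕ 35) ⊕ 74 = 75 ⊕ 74 = 01
byte 2: (75 ⊕ 27) ⊕ 74 = 52 ⊕ 74 = 26
byte 3: (70 ⊕ f3) ⊕ 61 = 83 ⊕ 61 = e2
byte 4: (22 ⊕ 52) ⊕ 63 = 70 ⊕ 63 = 13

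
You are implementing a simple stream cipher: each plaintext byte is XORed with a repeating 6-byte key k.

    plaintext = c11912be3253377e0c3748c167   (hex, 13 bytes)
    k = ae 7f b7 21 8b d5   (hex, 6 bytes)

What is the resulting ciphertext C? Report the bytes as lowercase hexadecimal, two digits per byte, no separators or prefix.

The 6-byte key repeats, so the effective keystream is ae 7f b7 21 8b d5 ae 7f b7 21 8b d5 ae.
byte 0: c1 ^ ae = 6f
byte 1: 19 ^ 7f = 66
byte 2: 12 ^ b7 = a5
byte 3: be ^ 21 = 9f
byte 4: 32 ^ 8b = b9
byte 5: 53 ^ d5 = 86
byte 6: 37 ^ ae = 99
byte 7: 7e ^ 7f = 01
byte 8: 0c ^ b7 = bb
byte 9: 37 ^ 21 = 16
byte 10: 48 ^ 8b = c3
byte 11: c1 ^ d5 = 14
byte 12: 67 ^ ae = c9

6f66a59fb9869901bb16c314c9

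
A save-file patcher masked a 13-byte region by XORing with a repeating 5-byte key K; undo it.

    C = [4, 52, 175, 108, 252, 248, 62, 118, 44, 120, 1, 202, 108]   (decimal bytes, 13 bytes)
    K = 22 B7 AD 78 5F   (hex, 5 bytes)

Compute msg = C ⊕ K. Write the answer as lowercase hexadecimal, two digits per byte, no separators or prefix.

The 5-byte key repeats, so the effective keystream is 22 b7 ad 78 5f 22 b7 ad 78 5f 22 b7 ad.
byte 0: 00000100 ^ 00100010 = 00100110
byte 1: 00110100 ^ 10110111 = 10000011
byte 2: 10101111 ^ 10101101 = 00000010
byte 3: 01101100 ^ 01111000 = 00010100
byte 4: 11111100 ^ 01011111 = 10100011
byte 5: 11111000 ^ 00100010 = 11011010
byte 6: 00111110 ^ 10110111 = 10001001
byte 7: 01110110 ^ 10101101 = 11011011
byte 8: 00101100 ^ 01111000 = 01010100
byte 9: 01111000 ^ 01011111 = 00100111
byte 10: 00000001 ^ 00100010 = 00100011
byte 11: 11001010 ^ 10110111 = 01111101
byte 12: 01101100 ^ 10101101 = 11000001

26830214a3da89db5427237dc1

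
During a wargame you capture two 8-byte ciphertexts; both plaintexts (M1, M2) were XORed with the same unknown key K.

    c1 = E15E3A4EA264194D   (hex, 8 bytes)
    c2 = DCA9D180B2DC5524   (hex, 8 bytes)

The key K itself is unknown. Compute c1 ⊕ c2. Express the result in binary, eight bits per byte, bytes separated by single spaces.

c1 ⊕ c2 = (M1 ⊕ K) ⊕ (M2 ⊕ K) = M1 ⊕ M2 — the shared key cancels under XOR.
e1 xor dc = 3d
5e xor a9 = f7
3a xor d1 = eb
4e xor 80 = ce
a2 xor b2 = 10
64 xor dc = b8
19 xor 55 = 4c
4d xor 24 = 69

00111101 11110111 11101011 11001110 00010000 10111000 01001100 01101001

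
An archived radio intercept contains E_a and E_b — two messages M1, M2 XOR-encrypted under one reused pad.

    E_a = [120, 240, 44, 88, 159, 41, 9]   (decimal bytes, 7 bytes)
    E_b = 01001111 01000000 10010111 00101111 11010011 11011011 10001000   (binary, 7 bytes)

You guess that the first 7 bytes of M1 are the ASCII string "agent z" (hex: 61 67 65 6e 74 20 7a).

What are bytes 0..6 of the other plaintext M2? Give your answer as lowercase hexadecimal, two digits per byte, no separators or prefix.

56d7de1938d2fb

First, E_a ⊕ E_b = (M1 ⊕ K) ⊕ (M2 ⊕ K) = M1 ⊕ M2, so the key drops out. Then M2 = (M1 ⊕ M2) ⊕ M1 over the first 7 bytes.
byte 0: (78 ^ 4f) ^ 61 = 37 ^ 61 = 56
byte 1: (f0 ^ 40) ^ 67 = b0 ^ 67 = d7
byte 2: (2c ^ 97) ^ 65 = bb ^ 65 = de
byte 3: (58 ^ 2f) ^ 6e = 77 ^ 6e = 19
byte 4: (9f ^ d3) ^ 74 = 4c ^ 74 = 38
byte 5: (29 ^ db) ^ 20 = f2 ^ 20 = d2
byte 6: (09 ^ 88) ^ 7a = 81 ^ 7a = fb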